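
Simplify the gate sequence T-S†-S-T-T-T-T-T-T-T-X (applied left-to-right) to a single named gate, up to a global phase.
X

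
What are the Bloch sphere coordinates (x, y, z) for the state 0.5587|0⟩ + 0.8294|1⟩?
(0.9268, 0, -0.3758)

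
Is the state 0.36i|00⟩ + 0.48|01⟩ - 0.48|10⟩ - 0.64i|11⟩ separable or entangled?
Entangled

Writing the state as a|00⟩ + b|01⟩ + c|10⟩ + d|11⟩, it is a product state iff ad − bc = 0.
Here (a, b, c, d) = (0.36i, 0.48, -0.48, -0.64i): ad − bc = (0.36i)(-0.64i) − (0.48)(-0.48) = 0.4608 ≠ 0, so the state is entangled.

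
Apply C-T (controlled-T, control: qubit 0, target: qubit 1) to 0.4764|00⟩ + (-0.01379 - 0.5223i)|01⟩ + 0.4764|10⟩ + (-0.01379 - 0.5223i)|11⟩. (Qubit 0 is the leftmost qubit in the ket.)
0.4764|00⟩ + (-0.01379 - 0.5223i)|01⟩ + 0.4764|10⟩ + (0.3596 - 0.3791i)|11⟩

C-T leaves the control-|0⟩ kets |00⟩, |01⟩ unchanged and applies T to qubit 1 on the control-|1⟩ pair (|10⟩, |11⟩).
T = [[1, 0], [0, (1/√2 + (1/√2)i)]].
With a = amp(|10⟩) = 0.4764 and b = amp(|11⟩) = (-0.01379 - 0.5223i):
new amp(|10⟩) = (1)·a = 0.4764
new amp(|11⟩) = (1/√2 + (1/√2)i)·b = (0.3596 - 0.3791i)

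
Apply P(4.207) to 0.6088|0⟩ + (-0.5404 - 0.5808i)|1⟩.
0.6088|0⟩ + (-0.2466 + 0.754i)|1⟩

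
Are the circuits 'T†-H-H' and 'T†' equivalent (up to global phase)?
Yes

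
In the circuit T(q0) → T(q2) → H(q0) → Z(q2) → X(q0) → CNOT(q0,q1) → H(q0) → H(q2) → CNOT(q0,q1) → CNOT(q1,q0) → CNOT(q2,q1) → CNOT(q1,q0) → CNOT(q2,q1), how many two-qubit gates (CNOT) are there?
6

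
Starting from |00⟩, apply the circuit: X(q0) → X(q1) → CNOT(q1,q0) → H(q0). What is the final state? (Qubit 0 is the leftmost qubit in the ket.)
1/√2|01⟩ + 1/√2|11⟩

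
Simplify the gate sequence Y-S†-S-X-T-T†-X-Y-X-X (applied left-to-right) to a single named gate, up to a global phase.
I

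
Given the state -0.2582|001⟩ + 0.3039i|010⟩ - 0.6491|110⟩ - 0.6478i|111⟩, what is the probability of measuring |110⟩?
0.4213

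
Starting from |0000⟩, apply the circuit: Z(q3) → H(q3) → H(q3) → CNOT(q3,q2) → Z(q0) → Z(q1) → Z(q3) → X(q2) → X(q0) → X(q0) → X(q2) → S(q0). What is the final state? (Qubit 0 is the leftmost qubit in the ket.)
|0000⟩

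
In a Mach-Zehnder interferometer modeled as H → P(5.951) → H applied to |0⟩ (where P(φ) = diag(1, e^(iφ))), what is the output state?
(0.9727 - 0.1631i)|0⟩ + (0.02733 + 0.1631i)|1⟩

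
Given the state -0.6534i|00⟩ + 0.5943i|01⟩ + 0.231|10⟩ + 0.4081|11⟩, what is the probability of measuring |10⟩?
0.05336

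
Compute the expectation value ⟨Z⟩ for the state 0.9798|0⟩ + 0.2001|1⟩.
0.92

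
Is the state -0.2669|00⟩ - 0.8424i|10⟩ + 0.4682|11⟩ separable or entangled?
Entangled

Writing the state as a|00⟩ + b|01⟩ + c|10⟩ + d|11⟩, it is a product state iff ad − bc = 0.
Here (a, b, c, d) = (-0.2669, 0, -0.8424i, 0.4682): ad − bc = (-0.2669)(0.4682) − (0)(-0.8424i) = -0.125 ≠ 0, so the state is entangled.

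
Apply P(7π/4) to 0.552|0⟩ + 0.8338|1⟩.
0.552|0⟩ + (0.5896 - 0.5896i)|1⟩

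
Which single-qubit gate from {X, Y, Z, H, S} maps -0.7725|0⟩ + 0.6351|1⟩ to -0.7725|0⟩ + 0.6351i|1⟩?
S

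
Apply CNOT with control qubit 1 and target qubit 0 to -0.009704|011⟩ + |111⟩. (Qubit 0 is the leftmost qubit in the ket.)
|011⟩ - 0.009704|111⟩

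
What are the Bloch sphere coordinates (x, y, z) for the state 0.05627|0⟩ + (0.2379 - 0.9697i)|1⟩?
(0.02677, -0.1091, -0.9937)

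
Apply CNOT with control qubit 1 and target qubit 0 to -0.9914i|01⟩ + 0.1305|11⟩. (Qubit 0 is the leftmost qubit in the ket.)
0.1305|01⟩ - 0.9914i|11⟩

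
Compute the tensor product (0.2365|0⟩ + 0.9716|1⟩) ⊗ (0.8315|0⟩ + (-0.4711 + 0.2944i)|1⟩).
0.1966|00⟩ + (-0.1114 + 0.06963i)|01⟩ + 0.8079|10⟩ + (-0.4577 + 0.286i)|11⟩

amp(|b₁b₂…⟩) = product of the factor amplitudes for bits b₁, b₂, …; only kets whose every factor amplitude is nonzero survive.
|00⟩: (0.2365)(0.8315) = 0.1966
|01⟩: (0.2365)(-0.4711 + 0.2944i) = (-0.1114 + 0.06963i)
|10⟩: (0.9716)(0.8315) = 0.8079
|11⟩: (0.9716)(-0.4711 + 0.2944i) = (-0.4577 + 0.286i)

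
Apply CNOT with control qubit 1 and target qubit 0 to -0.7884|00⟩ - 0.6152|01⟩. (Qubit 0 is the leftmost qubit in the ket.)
-0.7884|00⟩ - 0.6152|11⟩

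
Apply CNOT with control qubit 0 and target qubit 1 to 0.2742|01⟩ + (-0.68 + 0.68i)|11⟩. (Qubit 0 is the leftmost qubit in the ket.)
0.2742|01⟩ + (-0.68 + 0.68i)|10⟩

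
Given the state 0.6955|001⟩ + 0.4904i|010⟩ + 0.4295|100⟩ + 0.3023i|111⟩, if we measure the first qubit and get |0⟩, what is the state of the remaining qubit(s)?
0.8173|01⟩ + 0.5763i|10⟩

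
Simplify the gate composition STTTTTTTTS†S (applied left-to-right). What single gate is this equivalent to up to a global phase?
S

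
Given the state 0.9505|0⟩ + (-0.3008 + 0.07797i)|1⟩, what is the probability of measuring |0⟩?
0.9035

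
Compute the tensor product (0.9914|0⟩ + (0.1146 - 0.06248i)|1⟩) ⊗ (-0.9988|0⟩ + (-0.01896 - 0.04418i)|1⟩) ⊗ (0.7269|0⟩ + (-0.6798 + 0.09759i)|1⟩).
-0.7198|000⟩ + (0.6731 - 0.09663i)|001⟩ + (-0.01366 - 0.03184i)|010⟩ + (0.01705 + 0.02794i)|011⟩ + (-0.0832 + 0.04536i)|100⟩ + (0.07172 - 0.05359i)|101⟩ + (-0.003586 - 0.002819i)|110⟩ + (0.003732 + 0.002155i)|111⟩

amp(|b₁b₂…⟩) = product of the factor amplitudes for bits b₁, b₂, …; only kets whose every factor amplitude is nonzero survive.
|000⟩: (0.9914)(-0.9988)(0.7269) = -0.7198
|001⟩: (0.9914)(-0.9988)(-0.6798 + 0.09759i) = (0.6731 - 0.09663i)
|010⟩: (0.9914)(-0.01896 - 0.04418i)(0.7269) = (-0.01366 - 0.03184i)
|011⟩: (0.9914)(-0.01896 - 0.04418i)(-0.6798 + 0.09759i) = (0.01705 + 0.02794i)
|100⟩: (0.1146 - 0.06248i)(-0.9988)(0.7269) = (-0.0832 + 0.04536i)
|101⟩: (0.1146 - 0.06248i)(-0.9988)(-0.6798 + 0.09759i) = (0.07172 - 0.05359i)
|110⟩: (0.1146 - 0.06248i)(-0.01896 - 0.04418i)(0.7269) = (-0.003586 - 0.002819i)
|111⟩: (0.1146 - 0.06248i)(-0.01896 - 0.04418i)(-0.6798 + 0.09759i) = (0.003732 + 0.002155i)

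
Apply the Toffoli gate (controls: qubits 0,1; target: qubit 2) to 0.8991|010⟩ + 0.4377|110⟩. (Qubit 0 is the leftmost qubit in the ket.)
0.8991|010⟩ + 0.4377|111⟩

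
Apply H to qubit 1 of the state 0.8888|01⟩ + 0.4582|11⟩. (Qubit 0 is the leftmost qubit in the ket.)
0.6285|00⟩ - 0.6285|01⟩ + 0.324|10⟩ - 0.324|11⟩

H on qubit 1 mixes each pair of kets that differ only in qubit 1: amplitudes (a, b) of (|…0…⟩, |…1…⟩) become ((a + b)/√2, (a − b)/√2). Kets absent from the input have amplitude 0.
(|00⟩, |01⟩): (a, b) = (0, 0.8888) → (0.6285, -0.6285)
(|10⟩, |11⟩): (a, b) = (0, 0.4582) → (0.324, -0.324)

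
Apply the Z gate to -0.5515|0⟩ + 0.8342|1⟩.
-0.5515|0⟩ - 0.8342|1⟩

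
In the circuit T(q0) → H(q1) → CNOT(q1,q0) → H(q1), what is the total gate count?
4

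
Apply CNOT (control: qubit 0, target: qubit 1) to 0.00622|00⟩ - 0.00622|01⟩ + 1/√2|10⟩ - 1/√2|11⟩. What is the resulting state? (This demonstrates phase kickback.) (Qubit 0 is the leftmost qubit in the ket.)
0.00622|00⟩ - 0.00622|01⟩ - 1/√2|10⟩ + 1/√2|11⟩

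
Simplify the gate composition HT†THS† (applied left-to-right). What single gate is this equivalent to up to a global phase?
S†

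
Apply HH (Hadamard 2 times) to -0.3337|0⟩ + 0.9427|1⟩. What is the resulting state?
-0.3337|0⟩ + 0.9427|1⟩

H² = I, so an even number of Hadamards cancels: H^2 = I and the state is unchanged.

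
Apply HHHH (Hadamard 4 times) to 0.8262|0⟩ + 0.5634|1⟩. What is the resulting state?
0.8262|0⟩ + 0.5634|1⟩

H² = I, so an even number of Hadamards cancels: H^4 = I and the state is unchanged.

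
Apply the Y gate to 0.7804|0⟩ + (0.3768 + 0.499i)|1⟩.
(0.499 - 0.3768i)|0⟩ + 0.7804i|1⟩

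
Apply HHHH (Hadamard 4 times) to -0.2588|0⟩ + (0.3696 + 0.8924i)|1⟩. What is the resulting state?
-0.2588|0⟩ + (0.3696 + 0.8924i)|1⟩

H² = I, so an even number of Hadamards cancels: H^4 = I and the state is unchanged.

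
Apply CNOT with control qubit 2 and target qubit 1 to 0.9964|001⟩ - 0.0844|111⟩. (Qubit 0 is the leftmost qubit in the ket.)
0.9964|011⟩ - 0.0844|101⟩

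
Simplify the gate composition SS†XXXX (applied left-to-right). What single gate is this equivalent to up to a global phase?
I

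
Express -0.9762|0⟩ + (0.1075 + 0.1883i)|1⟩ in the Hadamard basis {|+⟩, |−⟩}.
(-0.6143 + 0.1331i)|+⟩ + (-0.7663 - 0.1331i)|−⟩

With |ψ⟩ = α|0⟩ + β|1⟩, the Hadamard-basis coefficients are ⟨+|ψ⟩ = (α + β)/√2 and ⟨−|ψ⟩ = (α − β)/√2.
Here α = -0.9762, β = (0.1075 + 0.1883i): (α + β)/√2 = (-0.6143 + 0.1331i), (α − β)/√2 = (-0.7663 - 0.1331i).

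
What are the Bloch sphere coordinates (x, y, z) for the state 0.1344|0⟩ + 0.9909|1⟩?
(0.2664, 0, -0.9638)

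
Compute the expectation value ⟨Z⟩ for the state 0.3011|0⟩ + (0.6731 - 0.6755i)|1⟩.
-0.8187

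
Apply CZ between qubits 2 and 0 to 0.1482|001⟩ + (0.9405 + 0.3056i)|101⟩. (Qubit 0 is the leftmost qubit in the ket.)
0.1482|001⟩ + (-0.9405 - 0.3056i)|101⟩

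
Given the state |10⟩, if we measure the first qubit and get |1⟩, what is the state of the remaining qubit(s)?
|0⟩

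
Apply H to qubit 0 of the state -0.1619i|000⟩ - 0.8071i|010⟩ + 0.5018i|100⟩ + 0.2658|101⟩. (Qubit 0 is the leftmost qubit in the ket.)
0.2403i|000⟩ + 0.1879|001⟩ - 0.5707i|010⟩ - 0.4693i|100⟩ - 0.1879|101⟩ - 0.5707i|110⟩

H on qubit 0 mixes each pair of kets that differ only in qubit 0: amplitudes (a, b) of (|…0…⟩, |…1…⟩) become ((a + b)/√2, (a − b)/√2). Kets absent from the input have amplitude 0.
(|000⟩, |100⟩): (a, b) = (-0.1619i, 0.5018i) → (0.2403i, -0.4693i)
(|001⟩, |101⟩): (a, b) = (0, 0.2658) → (0.1879, -0.1879)
(|010⟩, |110⟩): (a, b) = (-0.8071i, 0) → (-0.5707i, -0.5707i)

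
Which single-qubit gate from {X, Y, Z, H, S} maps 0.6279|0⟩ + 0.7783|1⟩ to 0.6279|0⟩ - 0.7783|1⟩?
Z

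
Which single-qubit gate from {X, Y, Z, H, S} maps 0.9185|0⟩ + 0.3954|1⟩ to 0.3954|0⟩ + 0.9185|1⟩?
X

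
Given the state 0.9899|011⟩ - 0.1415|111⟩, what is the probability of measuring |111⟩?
0.02002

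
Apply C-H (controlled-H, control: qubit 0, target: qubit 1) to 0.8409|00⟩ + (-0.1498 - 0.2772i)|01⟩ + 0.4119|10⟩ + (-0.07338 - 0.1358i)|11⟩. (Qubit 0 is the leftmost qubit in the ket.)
0.8409|00⟩ + (-0.1498 - 0.2772i)|01⟩ + (0.2394 - 0.09603i)|10⟩ + (0.3431 + 0.09603i)|11⟩

C-H leaves the control-|0⟩ kets |00⟩, |01⟩ unchanged and applies H to qubit 1 on the control-|1⟩ pair (|10⟩, |11⟩).
H = [[1/√2, 1/√2], [1/√2, -1/√2]].
With a = amp(|10⟩) = 0.4119 and b = amp(|11⟩) = (-0.07338 - 0.1358i):
new amp(|10⟩) = (1/√2)·a + (1/√2)·b = (0.2394 - 0.09603i)
new amp(|11⟩) = (1/√2)·a + (-1/√2)·b = (0.3431 + 0.09603i)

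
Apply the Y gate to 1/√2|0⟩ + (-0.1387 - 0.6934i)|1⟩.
(-0.6934 + 0.1387i)|0⟩ + (1/√2)i|1⟩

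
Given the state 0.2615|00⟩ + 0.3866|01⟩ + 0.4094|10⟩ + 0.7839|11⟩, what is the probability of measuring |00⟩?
0.06838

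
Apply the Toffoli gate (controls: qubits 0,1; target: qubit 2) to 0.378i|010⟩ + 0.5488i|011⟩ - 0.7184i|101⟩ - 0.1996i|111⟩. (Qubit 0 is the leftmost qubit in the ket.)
0.378i|010⟩ + 0.5488i|011⟩ - 0.7184i|101⟩ - 0.1996i|110⟩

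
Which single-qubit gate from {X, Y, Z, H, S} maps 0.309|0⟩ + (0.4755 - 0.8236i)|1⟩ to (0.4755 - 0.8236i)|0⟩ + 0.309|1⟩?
X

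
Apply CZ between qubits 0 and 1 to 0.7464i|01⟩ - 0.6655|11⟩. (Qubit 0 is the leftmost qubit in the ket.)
0.7464i|01⟩ + 0.6655|11⟩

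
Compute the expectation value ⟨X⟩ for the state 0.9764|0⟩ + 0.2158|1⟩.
0.4214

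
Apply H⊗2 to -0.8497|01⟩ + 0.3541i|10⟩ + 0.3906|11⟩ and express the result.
(-0.2296 + 0.1771i)|00⟩ + (0.2296 + 0.1771i)|01⟩ + (-0.6202 - 0.1771i)|10⟩ + (0.6202 - 0.1771i)|11⟩

H⊗2 gives amp(|y⟩) = (1/2) Σ_x (−1)^(x·y) amp(|x⟩), where x·y is the number of positions in which both x and y have a 1.
|00⟩: (-0.8497 + 0.3541i + 0.3906)/2 = (-0.2296 + 0.1771i)
|01⟩: (0.8497 + 0.3541i - 0.3906)/2 = (0.2296 + 0.1771i)
|10⟩: (-0.8497 - 0.3541i - 0.3906)/2 = (-0.6202 - 0.1771i)
|11⟩: (0.8497 - 0.3541i + 0.3906)/2 = (0.6202 - 0.1771i)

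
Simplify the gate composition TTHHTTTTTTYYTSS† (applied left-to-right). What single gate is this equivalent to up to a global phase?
T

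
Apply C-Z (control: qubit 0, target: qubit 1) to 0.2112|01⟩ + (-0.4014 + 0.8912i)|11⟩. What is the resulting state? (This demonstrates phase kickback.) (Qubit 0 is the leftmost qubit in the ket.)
0.2112|01⟩ + (0.4014 - 0.8912i)|11⟩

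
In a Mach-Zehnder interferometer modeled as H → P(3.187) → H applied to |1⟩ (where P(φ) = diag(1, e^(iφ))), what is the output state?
(0.9995 + 0.0227i)|0⟩ + (0.0005154 - 0.0227i)|1⟩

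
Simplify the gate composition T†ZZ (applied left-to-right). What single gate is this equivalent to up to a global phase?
T†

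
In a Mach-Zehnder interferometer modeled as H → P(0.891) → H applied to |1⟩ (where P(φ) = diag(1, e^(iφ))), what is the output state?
(0.1857 - 0.3889i)|0⟩ + (0.8143 + 0.3889i)|1⟩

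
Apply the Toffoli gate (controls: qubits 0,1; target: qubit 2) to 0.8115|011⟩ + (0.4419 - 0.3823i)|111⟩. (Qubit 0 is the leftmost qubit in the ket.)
0.8115|011⟩ + (0.4419 - 0.3823i)|110⟩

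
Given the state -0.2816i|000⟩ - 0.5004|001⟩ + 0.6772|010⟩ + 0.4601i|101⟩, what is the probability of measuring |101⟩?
0.2117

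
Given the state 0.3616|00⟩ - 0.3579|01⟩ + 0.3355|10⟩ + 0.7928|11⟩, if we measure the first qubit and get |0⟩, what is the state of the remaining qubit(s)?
0.7107|0⟩ - 0.7035|1⟩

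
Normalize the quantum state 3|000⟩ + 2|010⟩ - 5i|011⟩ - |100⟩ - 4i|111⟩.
0.4045|000⟩ + 0.2697|010⟩ - 0.6742i|011⟩ - 0.1348|100⟩ - 0.5394i|111⟩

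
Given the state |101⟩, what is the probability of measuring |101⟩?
1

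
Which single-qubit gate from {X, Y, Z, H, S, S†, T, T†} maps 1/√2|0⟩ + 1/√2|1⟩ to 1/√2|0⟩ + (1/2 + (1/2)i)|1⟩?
T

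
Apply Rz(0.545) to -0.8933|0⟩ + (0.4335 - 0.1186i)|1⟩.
(-0.8603 + 0.2404i)|0⟩ + (0.4494 + 0.002448i)|1⟩

Rz(0.545) = [[e^(−iθ/2), 0], [0, e^(iθ/2)]] with e^(±iθ/2) = cos(θ/2) ± i·sin(θ/2); θ = 0.545, cos(θ/2) ≈ 0.963101, sin(θ/2) ≈ 0.26914.
With a = amp(|0⟩) = -0.8933 and b = amp(|1⟩) = (0.4335 - 0.1186i):
new amp(|0⟩) = (0.963101 - 0.26914i)·a = (-0.8603 + 0.2404i)
new amp(|1⟩) = (0.963101 + 0.26914i)·b = (0.4494 + 0.002448i)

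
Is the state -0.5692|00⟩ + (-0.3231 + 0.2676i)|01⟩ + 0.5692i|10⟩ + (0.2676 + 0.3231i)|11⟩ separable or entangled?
Separable

Writing the state as a|00⟩ + b|01⟩ + c|10⟩ + d|11⟩, it is a product state iff ad − bc = 0.
Here (a, b, c, d) = (-0.5692, (-0.3231 + 0.2676i), 0.5692i, (0.2676 + 0.3231i)): ad − bc = (-0.5692)(0.2676 + 0.3231i) − (-0.3231 + 0.2676i)(0.5692i) = 0, so the state is separable.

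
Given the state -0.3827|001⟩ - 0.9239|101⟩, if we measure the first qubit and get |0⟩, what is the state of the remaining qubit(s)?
-|01⟩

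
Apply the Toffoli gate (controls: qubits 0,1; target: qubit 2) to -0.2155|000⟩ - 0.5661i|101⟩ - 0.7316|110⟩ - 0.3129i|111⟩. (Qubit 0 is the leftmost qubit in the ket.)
-0.2155|000⟩ - 0.5661i|101⟩ - 0.3129i|110⟩ - 0.7316|111⟩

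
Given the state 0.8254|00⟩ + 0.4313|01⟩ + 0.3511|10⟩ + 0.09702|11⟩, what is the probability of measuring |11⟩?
0.009413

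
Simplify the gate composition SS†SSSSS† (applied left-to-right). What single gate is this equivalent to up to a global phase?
S†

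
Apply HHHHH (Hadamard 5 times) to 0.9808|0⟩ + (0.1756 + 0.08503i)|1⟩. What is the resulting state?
(0.8177 + 0.06013i)|0⟩ + (0.5694 - 0.06013i)|1⟩

H² = I, so H^5 = H: a single Hadamard. With (a, b) = (0.9808, (0.1756 + 0.08503i)), H gives ((a + b)/√2, (a − b)/√2) = ((0.8177 + 0.06013i), (0.5694 - 0.06013i)).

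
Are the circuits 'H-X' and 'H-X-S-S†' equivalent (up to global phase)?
Yes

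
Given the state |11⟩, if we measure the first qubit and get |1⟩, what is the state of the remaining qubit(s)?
|1⟩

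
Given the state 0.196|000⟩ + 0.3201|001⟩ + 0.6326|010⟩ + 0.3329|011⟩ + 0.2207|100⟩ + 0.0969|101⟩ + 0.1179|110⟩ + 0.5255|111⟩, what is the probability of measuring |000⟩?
0.03842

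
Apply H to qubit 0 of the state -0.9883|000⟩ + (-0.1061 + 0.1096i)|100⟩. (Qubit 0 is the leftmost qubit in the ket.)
(-0.7739 + 0.0775i)|000⟩ + (-0.6238 - 0.0775i)|100⟩

H on qubit 0 mixes each pair of kets that differ only in qubit 0: amplitudes (a, b) of (|…0…⟩, |…1…⟩) become ((a + b)/√2, (a − b)/√2). Kets absent from the input have amplitude 0.
(|000⟩, |100⟩): (a, b) = (-0.9883, (-0.1061 + 0.1096i)) → ((-0.7739 + 0.0775i), (-0.6238 - 0.0775i))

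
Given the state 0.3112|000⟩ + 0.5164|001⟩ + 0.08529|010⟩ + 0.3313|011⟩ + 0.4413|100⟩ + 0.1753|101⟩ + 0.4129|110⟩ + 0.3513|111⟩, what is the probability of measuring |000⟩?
0.09685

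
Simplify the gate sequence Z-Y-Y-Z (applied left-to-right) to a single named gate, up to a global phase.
I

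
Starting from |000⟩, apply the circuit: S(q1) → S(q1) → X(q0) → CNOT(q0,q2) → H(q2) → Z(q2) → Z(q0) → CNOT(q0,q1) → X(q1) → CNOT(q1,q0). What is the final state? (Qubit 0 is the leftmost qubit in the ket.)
-1/√2|100⟩ - 1/√2|101⟩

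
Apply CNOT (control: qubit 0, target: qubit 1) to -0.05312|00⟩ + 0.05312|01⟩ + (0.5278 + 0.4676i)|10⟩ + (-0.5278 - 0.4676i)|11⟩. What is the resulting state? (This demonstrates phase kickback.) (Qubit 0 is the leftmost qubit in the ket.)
-0.05312|00⟩ + 0.05312|01⟩ + (-0.5278 - 0.4676i)|10⟩ + (0.5278 + 0.4676i)|11⟩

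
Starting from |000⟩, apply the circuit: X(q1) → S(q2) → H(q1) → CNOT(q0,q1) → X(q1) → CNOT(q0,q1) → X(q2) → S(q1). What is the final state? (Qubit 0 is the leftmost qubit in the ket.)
-1/√2|001⟩ + (1/√2)i|011⟩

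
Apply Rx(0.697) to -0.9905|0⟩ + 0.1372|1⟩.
(-0.931 - 0.04685i)|0⟩ + (0.129 + 0.3382i)|1⟩

Rx(0.697) = [[cos(θ/2), −i·sin(θ/2)], [−i·sin(θ/2), cos(θ/2)]]; θ = 0.697, cos(θ/2) ≈ 0.939886, sin(θ/2) ≈ 0.341488.
With a = amp(|0⟩) = -0.9905 and b = amp(|1⟩) = 0.1372:
new amp(|0⟩) = (0.939886)·a + (-0.341488i)·b = (-0.931 - 0.04685i)
new amp(|1⟩) = (-0.341488i)·a + (0.939886)·b = (0.129 + 0.3382i)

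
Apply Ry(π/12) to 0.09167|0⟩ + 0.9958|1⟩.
-0.03909|0⟩ + 0.9992|1⟩

Ry(π/12) = [[cos(θ/2), −sin(θ/2)], [sin(θ/2), cos(θ/2)]]; θ = π/12, cos(θ/2) ≈ 0.991445, sin(θ/2) ≈ 0.130526.
With a = amp(|0⟩) = 0.09167 and b = amp(|1⟩) = 0.9958:
new amp(|0⟩) = (0.991445)·a + (-0.130526)·b = -0.03909
new amp(|1⟩) = (0.130526)·a + (0.991445)·b = 0.9992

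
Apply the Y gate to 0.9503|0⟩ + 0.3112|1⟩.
-0.3112i|0⟩ + 0.9503i|1⟩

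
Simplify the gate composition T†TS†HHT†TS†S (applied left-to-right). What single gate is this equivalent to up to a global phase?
S†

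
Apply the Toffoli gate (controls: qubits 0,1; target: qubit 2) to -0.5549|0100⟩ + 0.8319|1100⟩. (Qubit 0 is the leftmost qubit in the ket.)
-0.5549|0100⟩ + 0.8319|1110⟩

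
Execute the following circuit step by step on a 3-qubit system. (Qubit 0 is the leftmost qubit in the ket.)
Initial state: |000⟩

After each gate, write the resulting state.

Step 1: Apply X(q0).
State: |100⟩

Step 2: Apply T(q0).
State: (1/√2 + (1/√2)i)|100⟩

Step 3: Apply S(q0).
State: (-1/√2 + (1/√2)i)|100⟩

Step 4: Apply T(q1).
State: (-1/√2 + (1/√2)i)|100⟩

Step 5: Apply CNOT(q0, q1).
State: (-1/√2 + (1/√2)i)|110⟩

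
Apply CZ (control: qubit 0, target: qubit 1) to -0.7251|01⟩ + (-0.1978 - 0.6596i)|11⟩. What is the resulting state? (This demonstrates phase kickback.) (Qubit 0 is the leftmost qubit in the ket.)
-0.7251|01⟩ + (0.1978 + 0.6596i)|11⟩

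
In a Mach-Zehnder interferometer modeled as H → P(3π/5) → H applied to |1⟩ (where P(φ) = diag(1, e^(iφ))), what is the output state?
(0.6545 - 0.4755i)|0⟩ + (0.3455 + 0.4755i)|1⟩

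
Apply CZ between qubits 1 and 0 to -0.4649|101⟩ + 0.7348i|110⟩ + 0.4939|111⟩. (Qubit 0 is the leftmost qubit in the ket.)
-0.4649|101⟩ - 0.7348i|110⟩ - 0.4939|111⟩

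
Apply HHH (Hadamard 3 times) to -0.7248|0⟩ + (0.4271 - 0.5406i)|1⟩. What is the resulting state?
(-0.2105 - 0.3823i)|0⟩ + (-0.8145 + 0.3823i)|1⟩

H² = I, so H^3 = H: a single Hadamard. With (a, b) = (-0.7248, (0.4271 - 0.5406i)), H gives ((a + b)/√2, (a − b)/√2) = ((-0.2105 - 0.3823i), (-0.8145 + 0.3823i)).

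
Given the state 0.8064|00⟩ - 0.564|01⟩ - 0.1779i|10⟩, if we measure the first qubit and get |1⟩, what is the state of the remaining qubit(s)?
-i|0⟩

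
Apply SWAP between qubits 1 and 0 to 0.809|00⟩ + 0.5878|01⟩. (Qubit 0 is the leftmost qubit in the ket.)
0.809|00⟩ + 0.5878|10⟩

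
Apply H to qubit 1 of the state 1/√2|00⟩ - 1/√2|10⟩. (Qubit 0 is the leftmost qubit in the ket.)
1/2|00⟩ + 1/2|01⟩ - 1/2|10⟩ - 1/2|11⟩

H on qubit 1 mixes each pair of kets that differ only in qubit 1: amplitudes (a, b) of (|…0…⟩, |…1…⟩) become ((a + b)/√2, (a − b)/√2). Kets absent from the input have amplitude 0.
(|00⟩, |01⟩): (a, b) = (1/√2, 0) → (1/2, 1/2)
(|10⟩, |11⟩): (a, b) = (-1/√2, 0) → (-1/2, -1/2)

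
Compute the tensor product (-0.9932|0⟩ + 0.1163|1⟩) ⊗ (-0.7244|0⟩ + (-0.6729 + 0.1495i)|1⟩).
0.7195|00⟩ + (0.6683 - 0.1485i)|01⟩ - 0.08425|10⟩ + (-0.07826 + 0.01739i)|11⟩

amp(|b₁b₂…⟩) = product of the factor amplitudes for bits b₁, b₂, …; only kets whose every factor amplitude is nonzero survive.
|00⟩: (-0.9932)(-0.7244) = 0.7195
|01⟩: (-0.9932)(-0.6729 + 0.1495i) = (0.6683 - 0.1485i)
|10⟩: (0.1163)(-0.7244) = -0.08425
|11⟩: (0.1163)(-0.6729 + 0.1495i) = (-0.07826 + 0.01739i)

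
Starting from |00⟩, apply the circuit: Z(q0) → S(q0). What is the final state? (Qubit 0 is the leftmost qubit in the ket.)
|00⟩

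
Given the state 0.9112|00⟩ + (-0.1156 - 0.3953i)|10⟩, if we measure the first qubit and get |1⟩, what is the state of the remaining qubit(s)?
(-0.2807 - 0.9598i)|0⟩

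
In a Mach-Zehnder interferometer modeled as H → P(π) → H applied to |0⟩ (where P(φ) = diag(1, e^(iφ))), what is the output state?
|1⟩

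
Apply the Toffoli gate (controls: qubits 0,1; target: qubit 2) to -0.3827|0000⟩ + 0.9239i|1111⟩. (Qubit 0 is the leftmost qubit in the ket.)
-0.3827|0000⟩ + 0.9239i|1101⟩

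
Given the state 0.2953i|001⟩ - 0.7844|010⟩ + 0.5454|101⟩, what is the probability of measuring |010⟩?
0.6153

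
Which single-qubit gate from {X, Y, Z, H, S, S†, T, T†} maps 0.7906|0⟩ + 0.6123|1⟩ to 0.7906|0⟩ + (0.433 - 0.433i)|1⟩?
T†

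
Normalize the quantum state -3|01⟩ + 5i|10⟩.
-0.5145|01⟩ + 0.8575i|10⟩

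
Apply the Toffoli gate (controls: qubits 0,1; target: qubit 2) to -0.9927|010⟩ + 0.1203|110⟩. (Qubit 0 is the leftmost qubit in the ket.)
-0.9927|010⟩ + 0.1203|111⟩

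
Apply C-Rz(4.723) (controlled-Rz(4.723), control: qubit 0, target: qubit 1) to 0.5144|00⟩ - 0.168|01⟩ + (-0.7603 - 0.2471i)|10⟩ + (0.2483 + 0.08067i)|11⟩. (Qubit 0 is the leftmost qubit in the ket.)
0.5144|00⟩ - 0.168|01⟩ + (0.3667 + 0.7104i)|10⟩ + (-0.2332 + 0.1173i)|11⟩

C-Rz(4.723) leaves the control-|0⟩ kets |00⟩, |01⟩ unchanged and applies Rz(4.723) to qubit 1 on the control-|1⟩ pair (|10⟩, |11⟩).
Rz(4.723) = [[e^(−iθ/2), 0], [0, e^(iθ/2)]] with e^(±iθ/2) = cos(θ/2) ± i·sin(θ/2); θ = 4.723, cos(θ/2) ≈ -0.710848, sin(θ/2) ≈ 0.703345.
With a = amp(|10⟩) = (-0.7603 - 0.2471i) and b = amp(|11⟩) = (0.2483 + 0.08067i):
new amp(|10⟩) = (-0.710848 - 0.703345i)·a = (0.3667 + 0.7104i)
new amp(|11⟩) = (-0.710848 + 0.703345i)·b = (-0.2332 + 0.1173i)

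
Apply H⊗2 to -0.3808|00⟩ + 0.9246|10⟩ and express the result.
0.2719|00⟩ + 0.2719|01⟩ - 0.6527|10⟩ - 0.6527|11⟩

H⊗2 gives amp(|y⟩) = (1/2) Σ_x (−1)^(x·y) amp(|x⟩), where x·y is the number of positions in which both x and y have a 1.
|00⟩: (-0.3808 + 0.9246)/2 = 0.2719
|01⟩: (-0.3808 + 0.9246)/2 = 0.2719
|10⟩: (-0.3808 - 0.9246)/2 = -0.6527
|11⟩: (-0.3808 - 0.9246)/2 = -0.6527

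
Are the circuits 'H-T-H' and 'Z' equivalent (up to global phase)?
No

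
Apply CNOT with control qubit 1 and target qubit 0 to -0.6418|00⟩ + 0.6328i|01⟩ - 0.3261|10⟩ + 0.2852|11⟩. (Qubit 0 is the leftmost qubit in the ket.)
-0.6418|00⟩ + 0.2852|01⟩ - 0.3261|10⟩ + 0.6328i|11⟩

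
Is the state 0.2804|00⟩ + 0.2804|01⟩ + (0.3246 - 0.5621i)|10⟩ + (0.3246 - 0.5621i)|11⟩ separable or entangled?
Separable

Writing the state as a|00⟩ + b|01⟩ + c|10⟩ + d|11⟩, it is a product state iff ad − bc = 0.
Here (a, b, c, d) = (0.2804, 0.2804, (0.3246 - 0.5621i), (0.3246 - 0.5621i)): ad − bc = (0.2804)(0.3246 - 0.5621i) − (0.2804)(0.3246 - 0.5621i) = 0, so the state is separable.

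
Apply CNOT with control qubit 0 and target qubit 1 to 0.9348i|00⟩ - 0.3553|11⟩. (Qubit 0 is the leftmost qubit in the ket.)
0.9348i|00⟩ - 0.3553|10⟩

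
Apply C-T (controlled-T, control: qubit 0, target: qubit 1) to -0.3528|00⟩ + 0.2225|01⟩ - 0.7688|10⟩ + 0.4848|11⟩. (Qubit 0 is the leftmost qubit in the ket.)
-0.3528|00⟩ + 0.2225|01⟩ - 0.7688|10⟩ + (0.3428 + 0.3428i)|11⟩

C-T leaves the control-|0⟩ kets |00⟩, |01⟩ unchanged and applies T to qubit 1 on the control-|1⟩ pair (|10⟩, |11⟩).
T = [[1, 0], [0, (1/√2 + (1/√2)i)]].
With a = amp(|10⟩) = -0.7688 and b = amp(|11⟩) = 0.4848:
new amp(|10⟩) = (1)·a = -0.7688
new amp(|11⟩) = (1/√2 + (1/√2)i)·b = (0.3428 + 0.3428i)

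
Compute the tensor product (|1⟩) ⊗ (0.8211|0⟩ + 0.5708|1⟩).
0.8211|10⟩ + 0.5708|11⟩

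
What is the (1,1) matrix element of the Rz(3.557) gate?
(-0.2062 + 0.9785i)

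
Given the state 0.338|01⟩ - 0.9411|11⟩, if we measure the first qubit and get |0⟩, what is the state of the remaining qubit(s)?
|1⟩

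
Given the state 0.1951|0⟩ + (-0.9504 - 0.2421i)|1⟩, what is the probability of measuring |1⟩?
0.9619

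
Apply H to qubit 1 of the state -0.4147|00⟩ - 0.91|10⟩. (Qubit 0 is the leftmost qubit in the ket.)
-0.2932|00⟩ - 0.2932|01⟩ - 0.6435|10⟩ - 0.6435|11⟩

H on qubit 1 mixes each pair of kets that differ only in qubit 1: amplitudes (a, b) of (|…0…⟩, |…1…⟩) become ((a + b)/√2, (a − b)/√2). Kets absent from the input have amplitude 0.
(|00⟩, |01⟩): (a, b) = (-0.4147, 0) → (-0.2932, -0.2932)
(|10⟩, |11⟩): (a, b) = (-0.91, 0) → (-0.6435, -0.6435)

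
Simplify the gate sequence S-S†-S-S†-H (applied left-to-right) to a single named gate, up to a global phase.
H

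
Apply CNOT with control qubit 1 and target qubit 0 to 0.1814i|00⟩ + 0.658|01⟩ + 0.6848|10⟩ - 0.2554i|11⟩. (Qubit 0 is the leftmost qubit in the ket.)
0.1814i|00⟩ - 0.2554i|01⟩ + 0.6848|10⟩ + 0.658|11⟩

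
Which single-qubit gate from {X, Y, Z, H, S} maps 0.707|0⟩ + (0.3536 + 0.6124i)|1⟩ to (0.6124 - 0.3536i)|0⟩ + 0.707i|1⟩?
Y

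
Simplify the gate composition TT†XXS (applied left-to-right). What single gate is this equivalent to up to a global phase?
S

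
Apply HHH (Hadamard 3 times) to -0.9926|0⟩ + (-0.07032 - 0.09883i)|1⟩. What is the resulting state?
(-0.7516 - 0.06988i)|0⟩ + (-0.6522 + 0.06988i)|1⟩

H² = I, so H^3 = H: a single Hadamard. With (a, b) = (-0.9926, (-0.07032 - 0.09883i)), H gives ((a + b)/√2, (a − b)/√2) = ((-0.7516 - 0.06988i), (-0.6522 + 0.06988i)).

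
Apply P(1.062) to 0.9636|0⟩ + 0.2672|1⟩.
0.9636|0⟩ + (0.1302 + 0.2334i)|1⟩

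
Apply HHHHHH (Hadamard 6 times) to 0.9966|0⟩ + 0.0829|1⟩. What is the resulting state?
0.9966|0⟩ + 0.0829|1⟩

H² = I, so an even number of Hadamards cancels: H^6 = I and the state is unchanged.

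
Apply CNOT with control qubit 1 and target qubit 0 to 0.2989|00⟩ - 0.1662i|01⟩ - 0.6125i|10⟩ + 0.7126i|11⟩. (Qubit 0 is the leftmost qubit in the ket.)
0.2989|00⟩ + 0.7126i|01⟩ - 0.6125i|10⟩ - 0.1662i|11⟩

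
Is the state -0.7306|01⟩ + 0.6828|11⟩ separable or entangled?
Separable

Writing the state as a|00⟩ + b|01⟩ + c|10⟩ + d|11⟩, it is a product state iff ad − bc = 0.
Here (a, b, c, d) = (0, -0.7306, 0, 0.6828): ad − bc = (0)(0.6828) − (-0.7306)(0) = 0, so the state is separable.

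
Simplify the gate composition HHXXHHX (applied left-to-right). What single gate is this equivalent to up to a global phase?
X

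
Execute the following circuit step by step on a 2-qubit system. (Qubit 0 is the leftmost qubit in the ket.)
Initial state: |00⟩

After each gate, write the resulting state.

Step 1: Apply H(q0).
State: 1/√2|00⟩ + 1/√2|10⟩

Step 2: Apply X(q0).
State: 1/√2|00⟩ + 1/√2|10⟩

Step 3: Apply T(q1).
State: 1/√2|00⟩ + 1/√2|10⟩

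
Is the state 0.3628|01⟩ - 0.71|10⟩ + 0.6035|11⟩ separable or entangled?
Entangled

Writing the state as a|00⟩ + b|01⟩ + c|10⟩ + d|11⟩, it is a product state iff ad − bc = 0.
Here (a, b, c, d) = (0, 0.3628, -0.71, 0.6035): ad − bc = (0)(0.6035) − (0.3628)(-0.71) = 0.2576 ≠ 0, so the state is entangled.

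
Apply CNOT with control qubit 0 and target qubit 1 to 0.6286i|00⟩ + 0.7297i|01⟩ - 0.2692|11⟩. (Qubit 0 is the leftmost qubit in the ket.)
0.6286i|00⟩ + 0.7297i|01⟩ - 0.2692|10⟩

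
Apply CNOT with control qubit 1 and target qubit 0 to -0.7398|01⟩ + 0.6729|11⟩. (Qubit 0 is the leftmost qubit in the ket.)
0.6729|01⟩ - 0.7398|11⟩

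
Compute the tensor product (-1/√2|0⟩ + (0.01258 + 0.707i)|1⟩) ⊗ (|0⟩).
-1/√2|00⟩ + (0.01258 + 0.707i)|10⟩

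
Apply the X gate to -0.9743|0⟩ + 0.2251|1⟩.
0.2251|0⟩ - 0.9743|1⟩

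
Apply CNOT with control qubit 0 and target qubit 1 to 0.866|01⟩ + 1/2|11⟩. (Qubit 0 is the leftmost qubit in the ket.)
0.866|01⟩ + 1/2|10⟩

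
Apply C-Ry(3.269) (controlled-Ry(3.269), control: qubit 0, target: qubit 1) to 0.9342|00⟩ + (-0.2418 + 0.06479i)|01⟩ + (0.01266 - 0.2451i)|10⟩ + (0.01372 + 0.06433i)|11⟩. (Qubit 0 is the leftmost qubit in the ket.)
0.9342|00⟩ + (-0.2418 + 0.06479i)|01⟩ + (-0.0145 - 0.0486i)|10⟩ + (0.01176 - 0.2487i)|11⟩

C-Ry(3.269) leaves the control-|0⟩ kets |00⟩, |01⟩ unchanged and applies Ry(3.269) to qubit 1 on the control-|1⟩ pair (|10⟩, |11⟩).
Ry(3.269) = [[cos(θ/2), −sin(θ/2)], [sin(θ/2), cos(θ/2)]]; θ = 3.269, cos(θ/2) ≈ -0.0636606, sin(θ/2) ≈ 0.997972.
With a = amp(|10⟩) = (0.01266 - 0.2451i) and b = amp(|11⟩) = (0.01372 + 0.06433i):
new amp(|10⟩) = (-0.0636606)·a + (-0.997972)·b = (-0.0145 - 0.0486i)
new amp(|11⟩) = (0.997972)·a + (-0.0636606)·b = (0.01176 - 0.2487i)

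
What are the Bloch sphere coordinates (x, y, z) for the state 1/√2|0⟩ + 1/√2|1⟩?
(1, 0, 0)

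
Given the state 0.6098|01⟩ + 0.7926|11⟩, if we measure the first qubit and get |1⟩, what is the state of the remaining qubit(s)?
|1⟩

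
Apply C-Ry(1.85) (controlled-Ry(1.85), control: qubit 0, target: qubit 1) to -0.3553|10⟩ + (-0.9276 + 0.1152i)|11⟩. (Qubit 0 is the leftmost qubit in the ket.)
(0.527 - 0.092i)|10⟩ + (-0.842 + 0.06933i)|11⟩

C-Ry(1.85) leaves the control-|0⟩ kets |00⟩, |01⟩ unchanged and applies Ry(1.85) to qubit 1 on the control-|1⟩ pair (|10⟩, |11⟩).
Ry(1.85) = [[cos(θ/2), −sin(θ/2)], [sin(θ/2), cos(θ/2)]]; θ = 1.85, cos(θ/2) ≈ 0.601835, sin(θ/2) ≈ 0.798621.
With a = amp(|10⟩) = -0.3553 and b = amp(|11⟩) = (-0.9276 + 0.1152i):
new amp(|10⟩) = (0.601835)·a + (-0.798621)·b = (0.527 - 0.092i)
new amp(|11⟩) = (0.798621)·a + (0.601835)·b = (-0.842 + 0.06933i)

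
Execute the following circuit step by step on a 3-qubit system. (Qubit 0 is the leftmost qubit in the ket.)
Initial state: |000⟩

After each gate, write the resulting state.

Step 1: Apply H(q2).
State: 1/√2|000⟩ + 1/√2|001⟩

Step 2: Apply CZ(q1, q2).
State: 1/√2|000⟩ + 1/√2|001⟩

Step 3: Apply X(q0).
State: 1/√2|100⟩ + 1/√2|101⟩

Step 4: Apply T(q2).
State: 1/√2|100⟩ + (1/2 + (1/2)i)|101⟩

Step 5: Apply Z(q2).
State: 1/√2|100⟩ + (-1/2 - (1/2)i)|101⟩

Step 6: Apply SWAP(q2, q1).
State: 1/√2|100⟩ + (-1/2 - (1/2)i)|110⟩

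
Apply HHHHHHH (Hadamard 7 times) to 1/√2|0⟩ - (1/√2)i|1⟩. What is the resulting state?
(1/2 - (1/2)i)|0⟩ + (1/2 + (1/2)i)|1⟩

H² = I, so H^7 = H: a single Hadamard. With (a, b) = (1/√2, -(1/√2)i), H gives ((a + b)/√2, (a − b)/√2) = ((1/2 - (1/2)i), (1/2 + (1/2)i)).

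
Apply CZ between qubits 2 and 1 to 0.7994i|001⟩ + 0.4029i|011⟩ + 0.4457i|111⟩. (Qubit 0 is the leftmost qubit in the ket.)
0.7994i|001⟩ - 0.4029i|011⟩ - 0.4457i|111⟩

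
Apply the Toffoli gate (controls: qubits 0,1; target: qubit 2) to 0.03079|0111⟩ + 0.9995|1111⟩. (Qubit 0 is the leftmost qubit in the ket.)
0.03079|0111⟩ + 0.9995|1101⟩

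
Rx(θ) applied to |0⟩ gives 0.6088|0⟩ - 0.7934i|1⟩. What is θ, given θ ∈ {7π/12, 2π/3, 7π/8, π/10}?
7π/12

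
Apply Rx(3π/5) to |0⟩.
0.5878|0⟩ - 0.809i|1⟩

Rx(3π/5) = [[cos(θ/2), −i·sin(θ/2)], [−i·sin(θ/2), cos(θ/2)]]; θ = 3π/5, cos(θ/2) ≈ 0.587785, sin(θ/2) ≈ 0.809017.
With a = amp(|0⟩) = 1 and b = amp(|1⟩) = 0:
new amp(|0⟩) = (0.587785)·a + (-0.809017i)·b = 0.5878
new amp(|1⟩) = (-0.809017i)·a + (0.587785)·b = -0.809i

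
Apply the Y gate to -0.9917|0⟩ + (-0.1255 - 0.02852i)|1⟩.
(-0.02852 + 0.1255i)|0⟩ - 0.9917i|1⟩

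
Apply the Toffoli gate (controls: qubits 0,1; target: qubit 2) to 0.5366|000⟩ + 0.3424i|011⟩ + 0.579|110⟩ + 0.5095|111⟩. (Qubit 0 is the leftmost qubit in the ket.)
0.5366|000⟩ + 0.3424i|011⟩ + 0.5095|110⟩ + 0.579|111⟩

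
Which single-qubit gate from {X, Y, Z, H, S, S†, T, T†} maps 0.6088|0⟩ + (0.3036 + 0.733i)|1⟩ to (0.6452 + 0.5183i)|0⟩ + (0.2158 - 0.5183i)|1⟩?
H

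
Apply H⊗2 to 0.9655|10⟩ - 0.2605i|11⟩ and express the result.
(0.4828 - 0.1303i)|00⟩ + (0.4828 + 0.1303i)|01⟩ + (-0.4828 + 0.1303i)|10⟩ + (-0.4828 - 0.1303i)|11⟩

H⊗2 gives amp(|y⟩) = (1/2) Σ_x (−1)^(x·y) amp(|x⟩), where x·y is the number of positions in which both x and y have a 1.
|00⟩: (0.9655 - 0.2605i)/2 = (0.4828 - 0.1303i)
|01⟩: (0.9655 + 0.2605i)/2 = (0.4828 + 0.1303i)
|10⟩: (-0.9655 + 0.2605i)/2 = (-0.4828 + 0.1303i)
|11⟩: (-0.9655 - 0.2605i)/2 = (-0.4828 - 0.1303i)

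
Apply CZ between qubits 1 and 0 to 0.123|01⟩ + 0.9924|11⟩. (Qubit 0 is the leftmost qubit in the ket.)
0.123|01⟩ - 0.9924|11⟩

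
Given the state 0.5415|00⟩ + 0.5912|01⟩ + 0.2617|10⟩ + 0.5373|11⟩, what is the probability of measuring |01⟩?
0.3495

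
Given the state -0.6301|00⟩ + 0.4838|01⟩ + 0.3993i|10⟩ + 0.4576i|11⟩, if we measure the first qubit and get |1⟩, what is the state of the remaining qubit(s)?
0.6575i|0⟩ + 0.7535i|1⟩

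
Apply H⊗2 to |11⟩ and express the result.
1/2|00⟩ - 1/2|01⟩ - 1/2|10⟩ + 1/2|11⟩

H⊗2 gives amp(|y⟩) = (1/2) Σ_x (−1)^(x·y) amp(|x⟩), where x·y is the number of positions in which both x and y have a 1.
|00⟩: (1)/2 = 1/2
|01⟩: (-1)/2 = -1/2
|10⟩: (-1)/2 = -1/2
|11⟩: (1)/2 = 1/2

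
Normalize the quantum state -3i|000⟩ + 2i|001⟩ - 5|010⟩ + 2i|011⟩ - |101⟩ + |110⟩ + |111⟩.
-(1/√5)i|000⟩ + 0.2981i|001⟩ - 0.7454|010⟩ + 0.2981i|011⟩ - 0.1491|101⟩ + 0.1491|110⟩ + 0.1491|111⟩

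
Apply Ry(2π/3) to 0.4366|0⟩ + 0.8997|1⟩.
-0.5609|0⟩ + 0.828|1⟩

Ry(2π/3) = [[cos(θ/2), −sin(θ/2)], [sin(θ/2), cos(θ/2)]]; θ = 2π/3, cos(θ/2) ≈ 0.5, sin(θ/2) ≈ 0.866025.
With a = amp(|0⟩) = 0.4366 and b = amp(|1⟩) = 0.8997:
new amp(|0⟩) = (0.5)·a + (-0.866025)·b = -0.5609
new amp(|1⟩) = (0.866025)·a + (0.5)·b = 0.828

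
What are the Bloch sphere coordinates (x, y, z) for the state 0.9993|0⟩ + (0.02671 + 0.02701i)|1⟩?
(0.05338, 0.05398, 0.9972)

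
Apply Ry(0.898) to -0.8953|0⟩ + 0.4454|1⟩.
-0.9999|0⟩ + 0.01263|1⟩

Ry(0.898) = [[cos(θ/2), −sin(θ/2)], [sin(θ/2), cos(θ/2)]]; θ = 0.898, cos(θ/2) ≈ 0.900882, sin(θ/2) ≈ 0.434065.
With a = amp(|0⟩) = -0.8953 and b = amp(|1⟩) = 0.4454:
new amp(|0⟩) = (0.900882)·a + (-0.434065)·b = -0.9999
new amp(|1⟩) = (0.434065)·a + (0.900882)·b = 0.01263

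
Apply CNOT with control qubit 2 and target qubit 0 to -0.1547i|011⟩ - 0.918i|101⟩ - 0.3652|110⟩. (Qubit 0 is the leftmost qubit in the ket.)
-0.918i|001⟩ - 0.3652|110⟩ - 0.1547i|111⟩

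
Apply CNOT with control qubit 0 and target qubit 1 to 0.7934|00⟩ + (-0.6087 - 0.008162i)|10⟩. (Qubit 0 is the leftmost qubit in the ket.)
0.7934|00⟩ + (-0.6087 - 0.008162i)|11⟩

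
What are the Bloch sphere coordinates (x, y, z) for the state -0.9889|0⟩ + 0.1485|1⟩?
(-0.2937, 0, 0.9559)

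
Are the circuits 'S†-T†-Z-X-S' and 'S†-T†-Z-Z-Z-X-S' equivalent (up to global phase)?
Yes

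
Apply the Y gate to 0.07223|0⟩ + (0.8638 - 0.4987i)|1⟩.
(-0.4987 - 0.8638i)|0⟩ + 0.07223i|1⟩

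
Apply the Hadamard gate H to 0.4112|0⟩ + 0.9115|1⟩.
0.9353|0⟩ - 0.3538|1⟩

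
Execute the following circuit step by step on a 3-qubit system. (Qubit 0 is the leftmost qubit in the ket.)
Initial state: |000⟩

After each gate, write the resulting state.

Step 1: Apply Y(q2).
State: i|001⟩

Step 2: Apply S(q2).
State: -|001⟩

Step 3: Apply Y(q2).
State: i|000⟩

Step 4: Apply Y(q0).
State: -|100⟩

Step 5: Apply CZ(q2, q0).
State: -|100⟩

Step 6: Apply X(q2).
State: -|101⟩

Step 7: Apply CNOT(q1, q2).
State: -|101⟩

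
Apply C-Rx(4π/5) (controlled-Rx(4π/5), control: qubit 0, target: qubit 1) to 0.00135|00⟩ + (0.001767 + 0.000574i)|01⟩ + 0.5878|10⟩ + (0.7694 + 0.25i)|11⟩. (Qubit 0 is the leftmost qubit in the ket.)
0.00135|00⟩ + (0.001767 + 0.000574i)|01⟩ + (0.4194 - 0.7317i)|10⟩ + (0.2378 - 0.4818i)|11⟩

C-Rx(4π/5) leaves the control-|0⟩ kets |00⟩, |01⟩ unchanged and applies Rx(4π/5) to qubit 1 on the control-|1⟩ pair (|10⟩, |11⟩).
Rx(4π/5) = [[cos(θ/2), −i·sin(θ/2)], [−i·sin(θ/2), cos(θ/2)]]; θ = 4π/5, cos(θ/2) ≈ 0.309017, sin(θ/2) ≈ 0.951057.
With a = amp(|10⟩) = 0.5878 and b = amp(|11⟩) = (0.7694 + 0.25i):
new amp(|10⟩) = (0.309017)·a + (-0.951057i)·b = (0.4194 - 0.7317i)
new amp(|11⟩) = (-0.951057i)·a + (0.309017)·b = (0.2378 - 0.4818i)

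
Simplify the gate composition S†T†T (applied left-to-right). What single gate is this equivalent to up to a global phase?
S†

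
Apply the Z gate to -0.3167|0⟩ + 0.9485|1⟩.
-0.3167|0⟩ - 0.9485|1⟩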